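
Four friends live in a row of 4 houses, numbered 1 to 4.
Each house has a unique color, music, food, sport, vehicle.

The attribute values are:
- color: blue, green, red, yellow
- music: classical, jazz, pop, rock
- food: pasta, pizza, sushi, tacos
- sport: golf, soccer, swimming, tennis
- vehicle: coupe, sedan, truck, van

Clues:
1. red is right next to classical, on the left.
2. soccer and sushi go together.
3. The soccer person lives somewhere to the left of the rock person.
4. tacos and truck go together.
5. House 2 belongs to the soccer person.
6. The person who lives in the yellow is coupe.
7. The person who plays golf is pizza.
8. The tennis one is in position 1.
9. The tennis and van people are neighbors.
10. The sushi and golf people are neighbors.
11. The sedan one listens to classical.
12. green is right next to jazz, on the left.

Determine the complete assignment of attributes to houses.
Solution:

House | Color | Music | Food | Sport | Vehicle
----------------------------------------------
  1   | green | pop | tacos | tennis | truck
  2   | red | jazz | sushi | soccer | van
  3   | blue | classical | pizza | golf | sedan
  4   | yellow | rock | pasta | swimming | coupe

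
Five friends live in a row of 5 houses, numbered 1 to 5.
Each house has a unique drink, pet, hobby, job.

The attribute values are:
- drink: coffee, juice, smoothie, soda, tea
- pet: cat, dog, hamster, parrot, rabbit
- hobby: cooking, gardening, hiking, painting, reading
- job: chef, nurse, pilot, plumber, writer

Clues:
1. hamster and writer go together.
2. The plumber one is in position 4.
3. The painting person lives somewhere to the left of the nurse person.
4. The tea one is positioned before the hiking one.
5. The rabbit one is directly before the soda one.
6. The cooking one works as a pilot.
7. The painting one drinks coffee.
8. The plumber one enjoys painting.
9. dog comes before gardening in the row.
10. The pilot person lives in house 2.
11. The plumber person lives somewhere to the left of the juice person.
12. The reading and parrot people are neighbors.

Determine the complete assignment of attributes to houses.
Solution:

House | Drink | Pet | Hobby | Job
---------------------------------
  1   | tea | rabbit | reading | chef
  2   | soda | parrot | cooking | pilot
  3   | smoothie | hamster | hiking | writer
  4   | coffee | dog | painting | plumber
  5   | juice | cat | gardening | nurse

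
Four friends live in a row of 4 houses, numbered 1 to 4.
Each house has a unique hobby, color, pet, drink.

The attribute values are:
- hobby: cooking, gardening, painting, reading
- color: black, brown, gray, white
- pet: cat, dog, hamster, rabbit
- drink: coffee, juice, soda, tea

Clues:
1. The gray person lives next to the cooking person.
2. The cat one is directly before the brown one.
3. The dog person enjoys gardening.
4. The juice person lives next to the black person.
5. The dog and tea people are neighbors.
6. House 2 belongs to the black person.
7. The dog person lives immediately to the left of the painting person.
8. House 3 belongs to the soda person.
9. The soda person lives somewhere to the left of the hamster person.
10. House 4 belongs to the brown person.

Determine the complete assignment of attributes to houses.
Solution:

House | Hobby | Color | Pet | Drink
-----------------------------------
  1   | gardening | white | dog | juice
  2   | painting | black | rabbit | tea
  3   | reading | gray | cat | soda
  4   | cooking | brown | hamster | coffee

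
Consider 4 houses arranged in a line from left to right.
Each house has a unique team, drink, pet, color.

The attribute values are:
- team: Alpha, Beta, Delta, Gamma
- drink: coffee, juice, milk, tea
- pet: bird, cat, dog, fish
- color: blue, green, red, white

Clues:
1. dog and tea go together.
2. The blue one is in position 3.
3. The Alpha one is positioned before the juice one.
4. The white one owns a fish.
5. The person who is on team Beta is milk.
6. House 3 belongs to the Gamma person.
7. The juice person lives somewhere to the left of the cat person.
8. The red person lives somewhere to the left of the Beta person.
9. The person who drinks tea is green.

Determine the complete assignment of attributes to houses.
Solution:

House | Team | Drink | Pet | Color
----------------------------------
  1   | Alpha | tea | dog | green
  2   | Delta | juice | bird | red
  3   | Gamma | coffee | cat | blue
  4   | Beta | milk | fish | white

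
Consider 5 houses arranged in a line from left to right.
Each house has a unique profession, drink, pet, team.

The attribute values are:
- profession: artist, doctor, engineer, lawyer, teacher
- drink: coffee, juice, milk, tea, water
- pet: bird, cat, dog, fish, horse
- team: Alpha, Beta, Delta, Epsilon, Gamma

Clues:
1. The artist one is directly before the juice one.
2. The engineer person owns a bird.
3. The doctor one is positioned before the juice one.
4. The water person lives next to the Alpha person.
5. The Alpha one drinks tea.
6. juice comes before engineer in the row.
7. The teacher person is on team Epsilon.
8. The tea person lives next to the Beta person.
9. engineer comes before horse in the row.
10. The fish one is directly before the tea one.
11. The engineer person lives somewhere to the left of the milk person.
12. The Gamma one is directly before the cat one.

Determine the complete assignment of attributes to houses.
Solution:

House | Profession | Drink | Pet | Team
---------------------------------------
  1   | doctor | water | fish | Gamma
  2   | artist | tea | cat | Alpha
  3   | lawyer | juice | dog | Beta
  4   | engineer | coffee | bird | Delta
  5   | teacher | milk | horse | Epsilon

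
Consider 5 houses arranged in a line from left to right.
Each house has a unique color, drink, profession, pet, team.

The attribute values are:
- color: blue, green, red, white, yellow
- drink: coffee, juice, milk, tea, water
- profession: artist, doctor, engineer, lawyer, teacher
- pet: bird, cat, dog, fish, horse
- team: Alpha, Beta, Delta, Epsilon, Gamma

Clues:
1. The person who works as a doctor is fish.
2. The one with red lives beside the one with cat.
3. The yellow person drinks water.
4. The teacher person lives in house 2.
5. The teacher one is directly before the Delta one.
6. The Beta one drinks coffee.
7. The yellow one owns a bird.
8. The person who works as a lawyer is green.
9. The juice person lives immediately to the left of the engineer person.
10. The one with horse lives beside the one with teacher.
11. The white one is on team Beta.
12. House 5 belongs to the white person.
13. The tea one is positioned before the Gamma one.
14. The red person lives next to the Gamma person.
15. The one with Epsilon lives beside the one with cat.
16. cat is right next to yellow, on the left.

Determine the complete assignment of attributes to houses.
Solution:

House | Color | Drink | Profession | Pet | Team
-----------------------------------------------
  1   | red | tea | artist | horse | Epsilon
  2   | blue | juice | teacher | cat | Gamma
  3   | yellow | water | engineer | bird | Delta
  4   | green | milk | lawyer | dog | Alpha
  5   | white | coffee | doctor | fish | Beta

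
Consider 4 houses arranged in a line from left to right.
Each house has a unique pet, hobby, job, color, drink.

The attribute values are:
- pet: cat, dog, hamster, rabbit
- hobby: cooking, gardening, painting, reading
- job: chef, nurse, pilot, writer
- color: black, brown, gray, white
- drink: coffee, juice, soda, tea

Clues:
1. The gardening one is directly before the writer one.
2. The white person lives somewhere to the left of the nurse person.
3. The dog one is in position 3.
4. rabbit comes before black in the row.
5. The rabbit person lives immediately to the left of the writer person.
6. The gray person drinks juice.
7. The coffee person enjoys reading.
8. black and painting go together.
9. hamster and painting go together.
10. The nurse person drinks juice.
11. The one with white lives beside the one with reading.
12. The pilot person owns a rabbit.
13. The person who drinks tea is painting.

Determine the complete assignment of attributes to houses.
Solution:

House | Pet | Hobby | Job | Color | Drink
-----------------------------------------
  1   | rabbit | gardening | pilot | white | soda
  2   | cat | reading | writer | brown | coffee
  3   | dog | cooking | nurse | gray | juice
  4   | hamster | painting | chef | black | tea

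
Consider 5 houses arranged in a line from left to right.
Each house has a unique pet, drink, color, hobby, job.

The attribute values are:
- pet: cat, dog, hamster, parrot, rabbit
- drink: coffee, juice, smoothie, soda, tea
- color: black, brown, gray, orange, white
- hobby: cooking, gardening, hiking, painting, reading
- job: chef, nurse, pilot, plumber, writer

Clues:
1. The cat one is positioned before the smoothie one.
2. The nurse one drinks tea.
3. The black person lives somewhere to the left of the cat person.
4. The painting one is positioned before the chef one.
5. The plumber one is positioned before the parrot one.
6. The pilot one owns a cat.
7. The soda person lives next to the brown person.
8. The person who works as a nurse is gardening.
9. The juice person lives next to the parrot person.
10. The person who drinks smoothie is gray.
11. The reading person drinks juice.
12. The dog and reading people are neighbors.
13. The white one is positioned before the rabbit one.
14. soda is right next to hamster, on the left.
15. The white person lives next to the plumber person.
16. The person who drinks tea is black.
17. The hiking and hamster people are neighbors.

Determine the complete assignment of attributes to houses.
Solution:

House | Pet | Drink | Color | Hobby | Job
-----------------------------------------
  1   | dog | soda | white | hiking | writer
  2   | hamster | juice | brown | reading | plumber
  3   | parrot | tea | black | gardening | nurse
  4   | cat | coffee | orange | painting | pilot
  5   | rabbit | smoothie | gray | cooking | chef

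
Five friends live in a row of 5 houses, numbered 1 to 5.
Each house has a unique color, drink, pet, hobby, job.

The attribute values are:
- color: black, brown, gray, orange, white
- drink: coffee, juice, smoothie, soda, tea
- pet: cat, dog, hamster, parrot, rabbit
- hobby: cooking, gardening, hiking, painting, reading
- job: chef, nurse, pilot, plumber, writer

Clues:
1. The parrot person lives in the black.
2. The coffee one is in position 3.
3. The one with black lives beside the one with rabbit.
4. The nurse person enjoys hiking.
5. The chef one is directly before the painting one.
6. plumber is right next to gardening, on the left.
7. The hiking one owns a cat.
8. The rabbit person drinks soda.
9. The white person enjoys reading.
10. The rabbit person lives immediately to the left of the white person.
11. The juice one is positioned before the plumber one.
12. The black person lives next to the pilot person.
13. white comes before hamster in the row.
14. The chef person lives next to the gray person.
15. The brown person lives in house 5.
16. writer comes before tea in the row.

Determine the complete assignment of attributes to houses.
Solution:

House | Color | Drink | Pet | Hobby | Job
-----------------------------------------
  1   | black | juice | parrot | cooking | chef
  2   | gray | soda | rabbit | painting | pilot
  3   | white | coffee | dog | reading | plumber
  4   | orange | smoothie | hamster | gardening | writer
  5   | brown | tea | cat | hiking | nurse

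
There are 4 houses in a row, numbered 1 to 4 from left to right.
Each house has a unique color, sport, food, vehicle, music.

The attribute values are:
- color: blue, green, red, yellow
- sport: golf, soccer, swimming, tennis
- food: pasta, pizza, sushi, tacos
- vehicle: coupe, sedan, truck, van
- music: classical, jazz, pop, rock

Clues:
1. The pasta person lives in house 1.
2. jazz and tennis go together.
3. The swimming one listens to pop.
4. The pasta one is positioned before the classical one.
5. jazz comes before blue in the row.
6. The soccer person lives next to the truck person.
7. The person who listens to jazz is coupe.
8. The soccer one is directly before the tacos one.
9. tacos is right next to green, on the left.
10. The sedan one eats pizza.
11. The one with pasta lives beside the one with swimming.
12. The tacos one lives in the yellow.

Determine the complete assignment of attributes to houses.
Solution:

House | Color | Sport | Food | Vehicle | Music
----------------------------------------------
  1   | red | soccer | pasta | van | rock
  2   | yellow | swimming | tacos | truck | pop
  3   | green | tennis | sushi | coupe | jazz
  4   | blue | golf | pizza | sedan | classical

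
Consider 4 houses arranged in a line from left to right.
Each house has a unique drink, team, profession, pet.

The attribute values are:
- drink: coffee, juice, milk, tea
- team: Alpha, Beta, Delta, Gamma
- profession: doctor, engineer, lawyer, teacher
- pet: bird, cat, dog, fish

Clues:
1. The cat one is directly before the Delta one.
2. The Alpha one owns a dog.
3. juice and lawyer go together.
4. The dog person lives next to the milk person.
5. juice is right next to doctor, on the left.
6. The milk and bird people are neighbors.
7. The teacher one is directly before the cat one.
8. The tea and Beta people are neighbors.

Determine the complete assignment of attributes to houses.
Solution:

House | Drink | Team | Profession | Pet
---------------------------------------
  1   | tea | Alpha | teacher | dog
  2   | milk | Beta | engineer | cat
  3   | juice | Delta | lawyer | bird
  4   | coffee | Gamma | doctor | fish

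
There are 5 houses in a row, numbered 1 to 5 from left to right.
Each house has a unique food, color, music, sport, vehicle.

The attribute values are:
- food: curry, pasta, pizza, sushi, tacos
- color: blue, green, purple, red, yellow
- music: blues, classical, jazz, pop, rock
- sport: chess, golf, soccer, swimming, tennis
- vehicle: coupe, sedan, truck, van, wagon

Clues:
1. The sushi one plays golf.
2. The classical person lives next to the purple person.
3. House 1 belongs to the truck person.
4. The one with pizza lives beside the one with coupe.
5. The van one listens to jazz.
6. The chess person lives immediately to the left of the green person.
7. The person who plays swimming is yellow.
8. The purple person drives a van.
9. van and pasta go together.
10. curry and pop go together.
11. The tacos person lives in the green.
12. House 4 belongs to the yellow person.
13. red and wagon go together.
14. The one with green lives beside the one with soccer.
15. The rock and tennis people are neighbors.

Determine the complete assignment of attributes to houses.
Solution:

House | Food | Color | Music | Sport | Vehicle
----------------------------------------------
  1   | pizza | blue | rock | chess | truck
  2   | tacos | green | classical | tennis | coupe
  3   | pasta | purple | jazz | soccer | van
  4   | curry | yellow | pop | swimming | sedan
  5   | sushi | red | blues | golf | wagon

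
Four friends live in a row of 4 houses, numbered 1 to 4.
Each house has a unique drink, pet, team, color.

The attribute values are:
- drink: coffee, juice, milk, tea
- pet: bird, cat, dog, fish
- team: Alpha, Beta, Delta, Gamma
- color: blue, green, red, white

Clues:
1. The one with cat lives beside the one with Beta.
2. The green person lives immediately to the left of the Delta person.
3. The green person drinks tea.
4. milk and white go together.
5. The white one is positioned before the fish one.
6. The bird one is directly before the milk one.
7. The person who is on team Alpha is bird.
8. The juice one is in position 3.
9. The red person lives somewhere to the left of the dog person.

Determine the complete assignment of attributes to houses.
Solution:

House | Drink | Pet | Team | Color
----------------------------------
  1   | tea | bird | Alpha | green
  2   | milk | cat | Delta | white
  3   | juice | fish | Beta | red
  4   | coffee | dog | Gamma | blue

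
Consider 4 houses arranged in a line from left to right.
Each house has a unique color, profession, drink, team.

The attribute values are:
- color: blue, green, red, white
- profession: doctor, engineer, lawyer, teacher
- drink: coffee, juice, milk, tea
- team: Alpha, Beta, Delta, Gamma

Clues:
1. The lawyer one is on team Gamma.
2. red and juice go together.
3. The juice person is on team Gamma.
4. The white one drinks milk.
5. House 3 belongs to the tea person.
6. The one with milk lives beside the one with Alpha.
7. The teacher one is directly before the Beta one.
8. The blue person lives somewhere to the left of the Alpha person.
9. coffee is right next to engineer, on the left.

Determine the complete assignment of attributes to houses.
Solution:

House | Color | Profession | Drink | Team
-----------------------------------------
  1   | blue | teacher | coffee | Delta
  2   | white | engineer | milk | Beta
  3   | green | doctor | tea | Alpha
  4   | red | lawyer | juice | Gamma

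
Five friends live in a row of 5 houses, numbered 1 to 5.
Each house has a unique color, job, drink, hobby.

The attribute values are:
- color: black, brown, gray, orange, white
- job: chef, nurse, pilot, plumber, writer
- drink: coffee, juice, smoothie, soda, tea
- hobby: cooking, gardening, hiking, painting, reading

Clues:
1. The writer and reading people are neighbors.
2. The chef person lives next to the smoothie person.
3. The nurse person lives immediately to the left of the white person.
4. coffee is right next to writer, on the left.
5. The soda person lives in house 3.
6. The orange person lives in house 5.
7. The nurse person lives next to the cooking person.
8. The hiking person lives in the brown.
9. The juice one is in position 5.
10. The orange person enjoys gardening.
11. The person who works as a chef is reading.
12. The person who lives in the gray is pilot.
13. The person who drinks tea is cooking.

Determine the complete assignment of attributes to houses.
Solution:

House | Color | Job | Drink | Hobby
-----------------------------------
  1   | brown | nurse | coffee | hiking
  2   | white | writer | tea | cooking
  3   | black | chef | soda | reading
  4   | gray | pilot | smoothie | painting
  5   | orange | plumber | juice | gardening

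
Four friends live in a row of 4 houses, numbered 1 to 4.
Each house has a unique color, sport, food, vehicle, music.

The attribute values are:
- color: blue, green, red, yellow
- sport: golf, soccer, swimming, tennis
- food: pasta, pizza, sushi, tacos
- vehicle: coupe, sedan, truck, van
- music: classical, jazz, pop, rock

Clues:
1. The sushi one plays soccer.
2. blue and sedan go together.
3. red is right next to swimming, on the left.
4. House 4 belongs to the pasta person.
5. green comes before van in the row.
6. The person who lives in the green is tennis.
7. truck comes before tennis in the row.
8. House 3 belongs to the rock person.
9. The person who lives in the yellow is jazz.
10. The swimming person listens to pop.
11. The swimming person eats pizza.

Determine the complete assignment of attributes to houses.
Solution:

House | Color | Sport | Food | Vehicle | Music
----------------------------------------------
  1   | red | soccer | sushi | truck | classical
  2   | blue | swimming | pizza | sedan | pop
  3   | green | tennis | tacos | coupe | rock
  4   | yellow | golf | pasta | van | jazz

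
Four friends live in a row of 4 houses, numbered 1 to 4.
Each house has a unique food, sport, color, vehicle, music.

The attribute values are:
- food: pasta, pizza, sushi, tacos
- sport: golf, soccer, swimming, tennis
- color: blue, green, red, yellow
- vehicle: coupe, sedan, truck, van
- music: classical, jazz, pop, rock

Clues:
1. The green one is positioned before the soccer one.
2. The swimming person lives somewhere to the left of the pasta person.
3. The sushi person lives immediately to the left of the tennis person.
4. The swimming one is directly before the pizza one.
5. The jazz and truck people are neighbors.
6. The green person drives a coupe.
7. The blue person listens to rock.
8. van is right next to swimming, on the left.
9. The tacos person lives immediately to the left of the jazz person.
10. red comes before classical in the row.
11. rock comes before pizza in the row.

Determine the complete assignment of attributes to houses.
Solution:

House | Food | Sport | Color | Vehicle | Music
----------------------------------------------
  1   | tacos | golf | blue | van | rock
  2   | sushi | swimming | green | coupe | jazz
  3   | pizza | tennis | red | truck | pop
  4   | pasta | soccer | yellow | sedan | classical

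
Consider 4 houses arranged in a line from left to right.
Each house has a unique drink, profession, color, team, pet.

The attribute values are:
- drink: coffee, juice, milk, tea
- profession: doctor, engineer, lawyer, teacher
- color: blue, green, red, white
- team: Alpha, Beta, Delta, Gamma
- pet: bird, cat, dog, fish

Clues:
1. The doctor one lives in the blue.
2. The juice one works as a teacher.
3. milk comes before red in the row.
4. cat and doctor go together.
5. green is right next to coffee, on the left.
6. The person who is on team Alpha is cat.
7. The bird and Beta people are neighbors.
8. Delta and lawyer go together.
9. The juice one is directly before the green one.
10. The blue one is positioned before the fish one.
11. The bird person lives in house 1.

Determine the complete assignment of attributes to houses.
Solution:

House | Drink | Profession | Color | Team | Pet
-----------------------------------------------
  1   | juice | teacher | white | Gamma | bird
  2   | milk | engineer | green | Beta | dog
  3   | coffee | doctor | blue | Alpha | cat
  4   | tea | lawyer | red | Delta | fish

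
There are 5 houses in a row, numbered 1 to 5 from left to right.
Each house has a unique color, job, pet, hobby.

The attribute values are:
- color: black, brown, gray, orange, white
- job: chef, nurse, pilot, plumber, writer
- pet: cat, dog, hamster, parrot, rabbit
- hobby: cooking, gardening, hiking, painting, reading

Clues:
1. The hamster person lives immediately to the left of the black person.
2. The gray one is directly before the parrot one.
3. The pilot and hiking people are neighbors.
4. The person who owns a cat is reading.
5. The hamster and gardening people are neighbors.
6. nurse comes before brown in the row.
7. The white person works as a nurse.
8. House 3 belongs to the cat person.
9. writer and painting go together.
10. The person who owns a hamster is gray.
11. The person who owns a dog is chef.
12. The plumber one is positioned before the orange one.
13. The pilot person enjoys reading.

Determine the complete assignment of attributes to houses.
Solution:

House | Color | Job | Pet | Hobby
---------------------------------
  1   | gray | writer | hamster | painting
  2   | black | plumber | parrot | gardening
  3   | orange | pilot | cat | reading
  4   | white | nurse | rabbit | hiking
  5   | brown | chef | dog | cooking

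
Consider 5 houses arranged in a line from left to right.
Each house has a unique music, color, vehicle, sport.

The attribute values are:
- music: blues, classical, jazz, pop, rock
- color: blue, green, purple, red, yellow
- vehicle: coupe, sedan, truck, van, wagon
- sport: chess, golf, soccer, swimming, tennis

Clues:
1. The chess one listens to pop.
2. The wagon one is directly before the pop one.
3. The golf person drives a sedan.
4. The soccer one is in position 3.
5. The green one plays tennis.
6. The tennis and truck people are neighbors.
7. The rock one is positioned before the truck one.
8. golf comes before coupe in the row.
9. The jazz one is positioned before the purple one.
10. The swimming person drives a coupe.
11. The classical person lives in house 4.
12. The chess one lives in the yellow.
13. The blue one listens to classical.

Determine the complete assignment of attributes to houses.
Solution:

House | Music | Color | Vehicle | Sport
---------------------------------------
  1   | rock | green | wagon | tennis
  2   | pop | yellow | truck | chess
  3   | jazz | red | van | soccer
  4   | classical | blue | sedan | golf
  5   | blues | purple | coupe | swimming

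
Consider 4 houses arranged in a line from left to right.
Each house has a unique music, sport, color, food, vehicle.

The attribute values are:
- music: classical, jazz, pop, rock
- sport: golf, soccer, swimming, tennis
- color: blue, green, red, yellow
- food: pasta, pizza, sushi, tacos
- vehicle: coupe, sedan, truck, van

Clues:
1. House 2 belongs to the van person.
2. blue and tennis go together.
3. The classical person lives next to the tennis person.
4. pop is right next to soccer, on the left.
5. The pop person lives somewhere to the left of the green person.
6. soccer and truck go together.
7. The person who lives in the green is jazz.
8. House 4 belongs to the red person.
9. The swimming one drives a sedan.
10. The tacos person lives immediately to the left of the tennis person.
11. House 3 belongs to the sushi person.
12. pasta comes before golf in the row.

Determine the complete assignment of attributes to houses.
Solution:

House | Music | Sport | Color | Food | Vehicle
----------------------------------------------
  1   | classical | swimming | yellow | tacos | sedan
  2   | pop | tennis | blue | pasta | van
  3   | jazz | soccer | green | sushi | truck
  4   | rock | golf | red | pizza | coupe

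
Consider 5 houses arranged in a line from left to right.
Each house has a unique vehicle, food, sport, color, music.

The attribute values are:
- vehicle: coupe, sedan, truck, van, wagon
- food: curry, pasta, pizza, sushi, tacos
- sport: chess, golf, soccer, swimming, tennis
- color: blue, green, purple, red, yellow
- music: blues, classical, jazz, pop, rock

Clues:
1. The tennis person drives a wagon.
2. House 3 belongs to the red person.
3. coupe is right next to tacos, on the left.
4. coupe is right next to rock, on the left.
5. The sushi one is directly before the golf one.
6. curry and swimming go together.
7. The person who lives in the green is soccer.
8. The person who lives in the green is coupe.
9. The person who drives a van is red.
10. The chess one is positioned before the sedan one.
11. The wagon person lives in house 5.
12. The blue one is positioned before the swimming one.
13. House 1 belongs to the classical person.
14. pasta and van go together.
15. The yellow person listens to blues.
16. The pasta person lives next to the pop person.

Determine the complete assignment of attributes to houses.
Solution:

House | Vehicle | Food | Sport | Color | Music
----------------------------------------------
  1   | coupe | sushi | soccer | green | classical
  2   | truck | tacos | golf | blue | rock
  3   | van | pasta | chess | red | jazz
  4   | sedan | curry | swimming | purple | pop
  5   | wagon | pizza | tennis | yellow | blues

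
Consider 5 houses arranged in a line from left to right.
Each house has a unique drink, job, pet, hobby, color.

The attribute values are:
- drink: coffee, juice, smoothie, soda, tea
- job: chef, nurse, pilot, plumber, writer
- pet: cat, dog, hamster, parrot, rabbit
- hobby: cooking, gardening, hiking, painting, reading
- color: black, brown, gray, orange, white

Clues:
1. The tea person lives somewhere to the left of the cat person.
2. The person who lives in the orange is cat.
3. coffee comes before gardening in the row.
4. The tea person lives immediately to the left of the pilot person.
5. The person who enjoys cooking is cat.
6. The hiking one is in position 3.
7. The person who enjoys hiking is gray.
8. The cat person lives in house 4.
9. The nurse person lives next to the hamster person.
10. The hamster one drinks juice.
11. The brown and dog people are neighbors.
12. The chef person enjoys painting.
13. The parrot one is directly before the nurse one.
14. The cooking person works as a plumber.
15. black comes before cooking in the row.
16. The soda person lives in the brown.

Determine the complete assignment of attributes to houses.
Solution:

House | Drink | Job | Pet | Hobby | Color
-----------------------------------------
  1   | soda | chef | parrot | painting | brown
  2   | tea | nurse | dog | reading | black
  3   | juice | pilot | hamster | hiking | gray
  4   | coffee | plumber | cat | cooking | orange
  5   | smoothie | writer | rabbit | gardening | white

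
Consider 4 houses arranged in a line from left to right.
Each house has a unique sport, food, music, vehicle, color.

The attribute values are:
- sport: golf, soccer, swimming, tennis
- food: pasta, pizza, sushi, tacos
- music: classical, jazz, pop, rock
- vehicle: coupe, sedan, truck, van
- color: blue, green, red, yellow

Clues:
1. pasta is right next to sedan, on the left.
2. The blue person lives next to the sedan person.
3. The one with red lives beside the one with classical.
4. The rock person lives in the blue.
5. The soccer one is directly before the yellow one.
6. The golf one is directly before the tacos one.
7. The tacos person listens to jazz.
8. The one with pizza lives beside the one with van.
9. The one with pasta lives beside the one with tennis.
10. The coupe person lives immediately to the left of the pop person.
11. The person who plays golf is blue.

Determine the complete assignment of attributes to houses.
Solution:

House | Sport | Food | Music | Vehicle | Color
----------------------------------------------
  1   | golf | pasta | rock | truck | blue
  2   | tennis | tacos | jazz | sedan | red
  3   | soccer | pizza | classical | coupe | green
  4   | swimming | sushi | pop | van | yellow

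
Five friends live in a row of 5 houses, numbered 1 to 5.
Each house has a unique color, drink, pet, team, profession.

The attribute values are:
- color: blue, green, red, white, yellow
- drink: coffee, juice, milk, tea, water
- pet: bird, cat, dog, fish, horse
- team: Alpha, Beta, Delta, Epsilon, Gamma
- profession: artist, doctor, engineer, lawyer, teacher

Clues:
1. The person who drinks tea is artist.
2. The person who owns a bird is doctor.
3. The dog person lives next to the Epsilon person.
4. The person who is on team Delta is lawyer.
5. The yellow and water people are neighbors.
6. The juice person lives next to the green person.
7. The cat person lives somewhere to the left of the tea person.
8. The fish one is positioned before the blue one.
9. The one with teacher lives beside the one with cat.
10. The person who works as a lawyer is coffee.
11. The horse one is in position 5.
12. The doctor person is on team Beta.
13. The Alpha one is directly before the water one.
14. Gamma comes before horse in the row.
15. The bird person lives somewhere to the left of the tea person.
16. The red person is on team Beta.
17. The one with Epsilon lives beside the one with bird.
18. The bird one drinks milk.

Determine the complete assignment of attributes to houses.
Solution:

House | Color | Drink | Pet | Team | Profession
-----------------------------------------------
  1   | yellow | juice | dog | Alpha | teacher
  2   | green | water | cat | Epsilon | engineer
  3   | red | milk | bird | Beta | doctor
  4   | white | tea | fish | Gamma | artist
  5   | blue | coffee | horse | Delta | lawyer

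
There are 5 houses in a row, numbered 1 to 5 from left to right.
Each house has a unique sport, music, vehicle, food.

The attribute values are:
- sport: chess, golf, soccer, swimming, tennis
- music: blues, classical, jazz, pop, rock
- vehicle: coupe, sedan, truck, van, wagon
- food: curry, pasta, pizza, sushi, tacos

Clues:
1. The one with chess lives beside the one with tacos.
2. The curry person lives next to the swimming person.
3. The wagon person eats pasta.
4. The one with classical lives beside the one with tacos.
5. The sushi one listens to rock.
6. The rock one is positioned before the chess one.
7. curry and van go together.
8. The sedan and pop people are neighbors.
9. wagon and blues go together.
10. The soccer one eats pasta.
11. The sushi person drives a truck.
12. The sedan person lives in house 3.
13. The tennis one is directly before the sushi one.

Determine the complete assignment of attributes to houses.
Solution:

House | Sport | Music | Vehicle | Food
--------------------------------------
  1   | tennis | jazz | van | curry
  2   | swimming | rock | truck | sushi
  3   | chess | classical | sedan | pizza
  4   | golf | pop | coupe | tacos
  5   | soccer | blues | wagon | pasta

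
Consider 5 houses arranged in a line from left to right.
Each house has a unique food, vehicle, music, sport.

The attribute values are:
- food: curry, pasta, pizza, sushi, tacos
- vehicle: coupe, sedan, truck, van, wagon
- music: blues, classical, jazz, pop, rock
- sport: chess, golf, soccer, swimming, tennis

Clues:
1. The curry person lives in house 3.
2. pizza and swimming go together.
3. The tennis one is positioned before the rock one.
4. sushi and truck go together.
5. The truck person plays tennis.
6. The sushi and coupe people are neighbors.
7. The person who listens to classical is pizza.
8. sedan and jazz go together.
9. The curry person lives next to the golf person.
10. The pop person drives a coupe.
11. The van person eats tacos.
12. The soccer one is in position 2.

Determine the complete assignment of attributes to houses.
Solution:

House | Food | Vehicle | Music | Sport
--------------------------------------
  1   | sushi | truck | blues | tennis
  2   | pasta | coupe | pop | soccer
  3   | curry | sedan | jazz | chess
  4   | tacos | van | rock | golf
  5   | pizza | wagon | classical | swimming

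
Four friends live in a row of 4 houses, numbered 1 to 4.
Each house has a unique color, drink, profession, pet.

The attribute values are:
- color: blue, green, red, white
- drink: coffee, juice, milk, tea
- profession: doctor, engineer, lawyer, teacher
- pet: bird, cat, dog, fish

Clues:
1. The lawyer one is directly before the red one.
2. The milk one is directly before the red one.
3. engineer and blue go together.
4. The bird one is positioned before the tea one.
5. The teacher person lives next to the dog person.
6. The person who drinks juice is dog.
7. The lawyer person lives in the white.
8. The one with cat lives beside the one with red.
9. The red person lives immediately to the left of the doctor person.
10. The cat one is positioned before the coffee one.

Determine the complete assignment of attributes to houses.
Solution:

House | Color | Drink | Profession | Pet
----------------------------------------
  1   | white | milk | lawyer | cat
  2   | red | coffee | teacher | bird
  3   | green | juice | doctor | dog
  4   | blue | tea | engineer | fish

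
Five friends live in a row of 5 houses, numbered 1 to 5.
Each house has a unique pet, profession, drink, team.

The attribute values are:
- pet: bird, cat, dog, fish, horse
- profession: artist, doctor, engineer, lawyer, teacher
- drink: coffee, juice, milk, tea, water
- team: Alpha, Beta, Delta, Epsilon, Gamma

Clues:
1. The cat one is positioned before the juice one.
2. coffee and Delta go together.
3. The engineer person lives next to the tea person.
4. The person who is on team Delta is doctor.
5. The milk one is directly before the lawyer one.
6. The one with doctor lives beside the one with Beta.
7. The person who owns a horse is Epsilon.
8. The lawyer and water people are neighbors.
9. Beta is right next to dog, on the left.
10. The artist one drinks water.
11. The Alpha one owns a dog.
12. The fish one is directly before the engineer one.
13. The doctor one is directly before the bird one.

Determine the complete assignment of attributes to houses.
Solution:

House | Pet | Profession | Drink | Team
---------------------------------------
  1   | fish | doctor | coffee | Delta
  2   | bird | engineer | milk | Beta
  3   | dog | lawyer | tea | Alpha
  4   | cat | artist | water | Gamma
  5   | horse | teacher | juice | Epsilon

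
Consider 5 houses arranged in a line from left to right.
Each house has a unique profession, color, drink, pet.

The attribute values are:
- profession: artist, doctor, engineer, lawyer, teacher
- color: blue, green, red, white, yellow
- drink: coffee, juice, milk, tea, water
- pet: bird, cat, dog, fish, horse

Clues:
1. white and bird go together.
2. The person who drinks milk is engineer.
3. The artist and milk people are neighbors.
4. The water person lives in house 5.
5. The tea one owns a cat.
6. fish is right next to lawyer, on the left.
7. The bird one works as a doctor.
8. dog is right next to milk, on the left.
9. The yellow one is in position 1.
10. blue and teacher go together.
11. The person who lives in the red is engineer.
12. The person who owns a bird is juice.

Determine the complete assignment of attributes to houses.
Solution:

House | Profession | Color | Drink | Pet
----------------------------------------
  1   | artist | yellow | coffee | dog
  2   | engineer | red | milk | fish
  3   | lawyer | green | tea | cat
  4   | doctor | white | juice | bird
  5   | teacher | blue | water | horse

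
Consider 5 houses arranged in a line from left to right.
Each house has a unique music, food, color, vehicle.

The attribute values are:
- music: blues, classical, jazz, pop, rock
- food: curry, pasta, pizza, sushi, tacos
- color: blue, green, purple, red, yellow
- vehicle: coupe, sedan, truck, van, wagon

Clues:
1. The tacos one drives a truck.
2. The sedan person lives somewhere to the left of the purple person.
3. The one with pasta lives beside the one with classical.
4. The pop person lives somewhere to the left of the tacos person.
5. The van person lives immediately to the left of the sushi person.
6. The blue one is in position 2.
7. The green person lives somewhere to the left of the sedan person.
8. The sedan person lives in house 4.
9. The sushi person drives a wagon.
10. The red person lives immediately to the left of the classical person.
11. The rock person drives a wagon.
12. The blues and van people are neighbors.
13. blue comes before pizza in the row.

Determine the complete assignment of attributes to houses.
Solution:

House | Music | Food | Color | Vehicle
--------------------------------------
  1   | blues | pasta | red | coupe
  2   | classical | curry | blue | van
  3   | rock | sushi | green | wagon
  4   | pop | pizza | yellow | sedan
  5   | jazz | tacos | purple | truck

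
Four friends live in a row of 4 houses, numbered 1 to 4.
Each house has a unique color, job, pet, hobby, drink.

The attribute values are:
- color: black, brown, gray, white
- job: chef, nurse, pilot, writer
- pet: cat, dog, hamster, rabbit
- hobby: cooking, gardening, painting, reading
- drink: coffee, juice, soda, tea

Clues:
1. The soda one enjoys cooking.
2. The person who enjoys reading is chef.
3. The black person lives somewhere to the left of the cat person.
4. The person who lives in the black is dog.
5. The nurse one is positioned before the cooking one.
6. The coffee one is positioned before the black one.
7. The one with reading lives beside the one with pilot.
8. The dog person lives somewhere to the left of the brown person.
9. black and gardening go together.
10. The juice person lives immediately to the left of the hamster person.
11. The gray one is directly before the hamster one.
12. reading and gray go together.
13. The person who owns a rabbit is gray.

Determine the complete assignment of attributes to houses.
Solution:

House | Color | Job | Pet | Hobby | Drink
-----------------------------------------
  1   | gray | chef | rabbit | reading | juice
  2   | white | pilot | hamster | painting | coffee
  3   | black | nurse | dog | gardening | tea
  4   | brown | writer | cat | cooking | soda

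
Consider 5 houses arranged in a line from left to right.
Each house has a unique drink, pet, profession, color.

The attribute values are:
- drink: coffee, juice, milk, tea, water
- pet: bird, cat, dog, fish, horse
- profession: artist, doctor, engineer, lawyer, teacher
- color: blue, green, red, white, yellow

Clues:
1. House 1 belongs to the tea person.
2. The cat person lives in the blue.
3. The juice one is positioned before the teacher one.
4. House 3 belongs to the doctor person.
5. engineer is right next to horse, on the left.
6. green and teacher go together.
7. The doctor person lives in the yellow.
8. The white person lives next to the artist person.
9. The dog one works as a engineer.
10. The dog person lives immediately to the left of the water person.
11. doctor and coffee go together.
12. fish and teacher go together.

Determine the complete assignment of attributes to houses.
Solution:

House | Drink | Pet | Profession | Color
----------------------------------------
  1   | tea | dog | engineer | white
  2   | water | horse | artist | red
  3   | coffee | bird | doctor | yellow
  4   | juice | cat | lawyer | blue
  5   | milk | fish | teacher | green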